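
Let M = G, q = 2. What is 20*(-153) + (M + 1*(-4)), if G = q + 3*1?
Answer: -3059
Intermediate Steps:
G = 5 (G = 2 + 3*1 = 2 + 3 = 5)
M = 5
20*(-153) + (M + 1*(-4)) = 20*(-153) + (5 + 1*(-4)) = -3060 + (5 - 4) = -3060 + 1 = -3059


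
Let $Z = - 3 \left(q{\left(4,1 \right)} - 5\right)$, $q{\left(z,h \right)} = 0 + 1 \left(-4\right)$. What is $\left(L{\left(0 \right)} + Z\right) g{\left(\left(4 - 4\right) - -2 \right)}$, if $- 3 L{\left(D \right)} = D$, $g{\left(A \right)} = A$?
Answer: $54$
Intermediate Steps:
$q{\left(z,h \right)} = -4$ ($q{\left(z,h \right)} = 0 - 4 = -4$)
$L{\left(D \right)} = - \frac{D}{3}$
$Z = 27$ ($Z = - 3 \left(-4 - 5\right) = \left(-3\right) \left(-9\right) = 27$)
$\left(L{\left(0 \right)} + Z\right) g{\left(\left(4 - 4\right) - -2 \right)} = \left(\left(- \frac{1}{3}\right) 0 + 27\right) \left(\left(4 - 4\right) - -2\right) = \left(0 + 27\right) \left(0 + 2\right) = 27 \cdot 2 = 54$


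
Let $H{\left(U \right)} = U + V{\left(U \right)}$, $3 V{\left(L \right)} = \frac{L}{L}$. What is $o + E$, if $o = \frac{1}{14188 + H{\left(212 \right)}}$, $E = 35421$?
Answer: $\frac{1530222624}{43201} \approx 35421.0$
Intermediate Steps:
$V{\left(L \right)} = \frac{1}{3}$ ($V{\left(L \right)} = \frac{L \frac{1}{L}}{3} = \frac{1}{3} \cdot 1 = \frac{1}{3}$)
$H{\left(U \right)} = \frac{1}{3} + U$ ($H{\left(U \right)} = U + \frac{1}{3} = \frac{1}{3} + U$)
$o = \frac{3}{43201}$ ($o = \frac{1}{14188 + \left(\frac{1}{3} + 212\right)} = \frac{1}{14188 + \frac{637}{3}} = \frac{1}{\frac{43201}{3}} = \frac{3}{43201} \approx 6.9443 \cdot 10^{-5}$)
$o + E = \frac{3}{43201} + 35421 = \frac{1530222624}{43201}$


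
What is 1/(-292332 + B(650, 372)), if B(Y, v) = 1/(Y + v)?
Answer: -1022/298763303 ≈ -3.4208e-6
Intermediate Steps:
1/(-292332 + B(650, 372)) = 1/(-292332 + 1/(650 + 372)) = 1/(-292332 + 1/1022) = 1/(-298763303/1022) = -1022/298763303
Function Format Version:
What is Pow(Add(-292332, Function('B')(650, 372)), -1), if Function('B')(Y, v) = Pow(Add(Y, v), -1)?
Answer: Rational(-1022, 298763303) ≈ -3.4208e-6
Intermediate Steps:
Pow(Add(-292332, Function('B')(650, 372)), -1) = Pow(Add(-292332, Pow(Add(650, 372), -1)), -1) = Pow(Add(-292332, Pow(1022, -1)), -1) = Pow(Add(-292332, Rational(1, 1022)), -1) = Pow(Rational(-298763303, 1022), -1) = Rational(-1022, 298763303)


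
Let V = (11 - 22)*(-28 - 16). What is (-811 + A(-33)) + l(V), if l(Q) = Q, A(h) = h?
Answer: -360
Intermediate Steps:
V = 484 (V = -11*(-44) = 484)
(-811 + A(-33)) + l(V) = (-811 - 33) + 484 = -844 + 484 = -360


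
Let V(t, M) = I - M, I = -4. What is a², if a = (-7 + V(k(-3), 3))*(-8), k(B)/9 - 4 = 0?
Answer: 12544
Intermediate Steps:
k(B) = 36 (k(B) = 36 + 9*0 = 36 + 0 = 36)
V(t, M) = -4 - M
a = 112 (a = (-7 + (-4 - 1*3))*(-8) = (-7 + (-4 - 3))*(-8) = (-7 - 7)*(-8) = -14*(-8) = 112)
a² = 112² = 12544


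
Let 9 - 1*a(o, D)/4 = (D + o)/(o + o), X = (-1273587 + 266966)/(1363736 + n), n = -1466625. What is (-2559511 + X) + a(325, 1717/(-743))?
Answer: -63590273038446374/24845121275 ≈ -2.5595e+6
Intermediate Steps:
X = 1006621/102889 (X = (-1273587 + 266966)/(1363736 - 1466625) = -1006621/(-102889) = -1006621*(-1/102889) = 1006621/102889 ≈ 9.7836)
a(o, D) = 36 - 2*(D + o)/o (a(o, D) = 36 - 4*(D + o)/(o + o) = 36 - 4*(D + o)/(2*o) = 36 - 4*(D + o)*1/(2*o) = 36 - 2*(D + o)/o)
(-2559511 + X) + a(325, 1717/(-743)) = (-2559511 + 1006621/102889) + (34 - 2*1717/(-743)/325) = -263344520658/102889 + (34 - 2*1717*(-1/743)*1/325) = -263344520658/102889 + (34 - 2*(-1717/743)*1/325) = -263344520658/102889 + (34 + 3434/241475) = -263344520658/102889 + 8213584/241475 = -63590273038446374/24845121275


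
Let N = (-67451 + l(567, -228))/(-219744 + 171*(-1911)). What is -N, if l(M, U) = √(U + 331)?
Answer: -67451/546525 + √103/546525 ≈ -0.12340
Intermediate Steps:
l(M, U) = √(331 + U)
N = 67451/546525 - √103/546525 (N = (-67451 + √(331 - 228))/(-219744 + 171*(-1911)) = (-67451 + √103)/(-219744 - 326781) = (-67451 + √103)/(-546525) = (-67451 + √103)*(-1/546525) = 67451/546525 - √103/546525 ≈ 0.12340)
-N = -(67451/546525 - √103/546525) = -67451/546525 + √103/546525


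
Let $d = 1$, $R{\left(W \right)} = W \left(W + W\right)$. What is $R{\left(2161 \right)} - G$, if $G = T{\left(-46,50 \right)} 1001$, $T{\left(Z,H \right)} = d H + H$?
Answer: $9239742$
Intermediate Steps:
$R{\left(W \right)} = 2 W^{2}$ ($R{\left(W \right)} = W 2 W = 2 W^{2}$)
$T{\left(Z,H \right)} = 2 H$ ($T{\left(Z,H \right)} = 1 H + H = H + H = 2 H$)
$G = 100100$ ($G = 2 \cdot 50 \cdot 1001 = 100 \cdot 1001 = 100100$)
$R{\left(2161 \right)} - G = 2 \cdot 2161^{2} - 100100 = 2 \cdot 4669921 - 100100 = 9339842 - 100100 = 9239742$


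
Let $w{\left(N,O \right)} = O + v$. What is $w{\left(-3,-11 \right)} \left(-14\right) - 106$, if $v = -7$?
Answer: $146$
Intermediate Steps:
$w{\left(N,O \right)} = -7 + O$ ($w{\left(N,O \right)} = O - 7 = -7 + O$)
$w{\left(-3,-11 \right)} \left(-14\right) - 106 = \left(-7 - 11\right) \left(-14\right) - 106 = \left(-18\right) \left(-14\right) - 106 = 252 - 106 = 146$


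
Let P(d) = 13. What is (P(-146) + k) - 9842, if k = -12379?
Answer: -22208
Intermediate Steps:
(P(-146) + k) - 9842 = (13 - 12379) - 9842 = -12366 - 9842 = -22208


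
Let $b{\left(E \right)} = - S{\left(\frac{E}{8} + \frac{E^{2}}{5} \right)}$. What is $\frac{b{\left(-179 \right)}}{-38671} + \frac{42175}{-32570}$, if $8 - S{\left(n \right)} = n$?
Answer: $- \frac{7354700741}{5038057880} \approx -1.4598$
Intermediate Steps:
$S{\left(n \right)} = 8 - n$
$b{\left(E \right)} = -8 + \frac{E^{2}}{5} + \frac{E}{8}$ ($b{\left(E \right)} = - (8 - \left(\frac{E}{8} + \frac{E^{2}}{5}\right)) = - (8 - \left(\frac{E^{2}}{5} + \frac{E}{8}\right)) = - (8 - \frac{E^{2}}{5} - \frac{E}{8}) = -8 + \frac{E^{2}}{5} + \frac{E}{8}$)
$\frac{b{\left(-179 \right)}}{-38671} + \frac{42175}{-32570} = \frac{-8 + \frac{1}{40} \left(-179\right) \left(5 + 8 \left(-179\right)\right)}{-38671} + \frac{42175}{-32570} = \left(-8 + \frac{1}{40} \left(-179\right) \left(5 - 1432\right)\right) \left(- \frac{1}{38671}\right) + 42175 \left(- \frac{1}{32570}\right) = \left(-8 + \frac{1}{40} \left(-179\right) \left(-1427\right)\right) \left(- \frac{1}{38671}\right) - \frac{8435}{6514} = \left(-8 + \frac{255433}{40}\right) \left(- \frac{1}{38671}\right) - \frac{8435}{6514} = \frac{255113}{40} \left(- \frac{1}{38671}\right) - \frac{8435}{6514} = - \frac{255113}{1546840} - \frac{8435}{6514} = - \frac{7354700741}{5038057880}$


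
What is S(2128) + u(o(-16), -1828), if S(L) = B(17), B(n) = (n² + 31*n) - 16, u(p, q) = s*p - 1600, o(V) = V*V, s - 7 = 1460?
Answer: 374752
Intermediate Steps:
s = 1467 (s = 7 + 1460 = 1467)
o(V) = V²
u(p, q) = -1600 + 1467*p (u(p, q) = 1467*p - 1600 = -1600 + 1467*p)
B(n) = -16 + n² + 31*n
S(L) = 800 (S(L) = -16 + 17² + 31*17 = -16 + 289 + 527 = 800)
S(2128) + u(o(-16), -1828) = 800 + (-1600 + 1467*(-16)²) = 800 + (-1600 + 1467*256) = 800 + (-1600 + 375552) = 800 + 373952 = 374752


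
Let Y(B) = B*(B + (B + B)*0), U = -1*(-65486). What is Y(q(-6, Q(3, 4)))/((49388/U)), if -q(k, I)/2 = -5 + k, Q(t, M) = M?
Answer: 7923806/12347 ≈ 641.76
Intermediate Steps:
U = 65486
q(k, I) = 10 - 2*k (q(k, I) = -2*(-5 + k) = 10 - 2*k)
Y(B) = B² (Y(B) = B*(B + (2*B)*0) = B*(B + 0) = B*B = B²)
Y(q(-6, Q(3, 4)))/((49388/U)) = (10 - 2*(-6))²/((49388/65486)) = (10 + 12)²/((49388*(1/65486))) = 22²/(24694/32743) = 484*(32743/24694) = 7923806/12347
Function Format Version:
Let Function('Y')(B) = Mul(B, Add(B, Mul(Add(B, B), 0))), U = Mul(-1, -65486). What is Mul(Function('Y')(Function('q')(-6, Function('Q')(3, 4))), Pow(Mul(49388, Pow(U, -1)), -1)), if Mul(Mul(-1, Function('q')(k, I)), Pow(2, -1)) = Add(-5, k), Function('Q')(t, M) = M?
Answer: Rational(7923806, 12347) ≈ 641.76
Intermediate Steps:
U = 65486
Function('q')(k, I) = Add(10, Mul(-2, k)) (Function('q')(k, I) = Mul(-2, Add(-5, k)) = Add(10, Mul(-2, k)))
Function('Y')(B) = Pow(B, 2) (Function('Y')(B) = Mul(B, Add(B, Mul(Mul(2, B), 0))) = Mul(B, Add(B, 0)) = Mul(B, B) = Pow(B, 2))
Mul(Function('Y')(Function('q')(-6, Function('Q')(3, 4))), Pow(Mul(49388, Pow(U, -1)), -1)) = Mul(Pow(Add(10, Mul(-2, -6)), 2), Pow(Mul(49388, Pow(65486, -1)), -1)) = Mul(Pow(Add(10, 12), 2), Pow(Mul(49388, Rational(1, 65486)), -1)) = Mul(Pow(22, 2), Pow(Rational(24694, 32743), -1)) = Mul(484, Rational(32743, 24694)) = Rational(7923806, 12347)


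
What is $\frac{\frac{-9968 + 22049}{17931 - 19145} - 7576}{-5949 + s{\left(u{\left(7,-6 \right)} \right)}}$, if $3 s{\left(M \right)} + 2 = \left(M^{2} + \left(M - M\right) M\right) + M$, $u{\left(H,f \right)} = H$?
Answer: $\frac{9209345}{7200234} \approx 1.279$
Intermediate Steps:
$s{\left(M \right)} = - \frac{2}{3} + \frac{M}{3} + \frac{M^{2}}{3}$ ($s{\left(M \right)} = - \frac{2}{3} + \frac{\left(M^{2} + \left(M - M\right) M\right) + M}{3} = - \frac{2}{3} + \frac{\left(M^{2} + 0 M\right) + M}{3} = - \frac{2}{3} + \frac{\left(M^{2} + 0\right) + M}{3} = - \frac{2}{3} + \frac{M^{2} + M}{3} = - \frac{2}{3} + \frac{M + M^{2}}{3} = - \frac{2}{3} + \left(\frac{M}{3} + \frac{M^{2}}{3}\right) = - \frac{2}{3} + \frac{M}{3} + \frac{M^{2}}{3}$)
$\frac{\frac{-9968 + 22049}{17931 - 19145} - 7576}{-5949 + s{\left(u{\left(7,-6 \right)} \right)}} = \frac{\frac{-9968 + 22049}{17931 - 19145} - 7576}{-5949 + \left(- \frac{2}{3} + \frac{1}{3} \cdot 7 + \frac{7^{2}}{3}\right)} = \frac{\frac{12081}{-1214} - 7576}{-5949 + \left(- \frac{2}{3} + \frac{7}{3} + \frac{1}{3} \cdot 49\right)} = \frac{12081 \left(- \frac{1}{1214}\right) - 7576}{-5949 + \left(- \frac{2}{3} + \frac{7}{3} + \frac{49}{3}\right)} = \frac{- \frac{12081}{1214} - 7576}{-5949 + 18} = - \frac{9209345}{1214 \left(-5931\right)} = \left(- \frac{9209345}{1214}\right) \left(- \frac{1}{5931}\right) = \frac{9209345}{7200234}$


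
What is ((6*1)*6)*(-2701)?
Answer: -97236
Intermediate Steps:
((6*1)*6)*(-2701) = (6*6)*(-2701) = 36*(-2701) = -97236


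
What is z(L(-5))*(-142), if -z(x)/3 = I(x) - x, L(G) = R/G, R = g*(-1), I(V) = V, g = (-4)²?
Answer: 0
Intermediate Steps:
g = 16
R = -16 (R = 16*(-1) = -16)
L(G) = -16/G
z(x) = 0 (z(x) = -3*(x - x) = -3*0 = 0)
z(L(-5))*(-142) = 0*(-142) = 0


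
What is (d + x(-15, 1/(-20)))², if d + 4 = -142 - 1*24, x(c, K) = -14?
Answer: 33856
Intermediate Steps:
d = -170 (d = -4 + (-142 - 1*24) = -4 + (-142 - 24) = -4 - 166 = -170)
(d + x(-15, 1/(-20)))² = (-170 - 14)² = (-184)² = 33856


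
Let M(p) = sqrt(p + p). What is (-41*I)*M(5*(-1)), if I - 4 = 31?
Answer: -1435*I*sqrt(10) ≈ -4537.9*I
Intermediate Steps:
M(p) = sqrt(2)*sqrt(p) (M(p) = sqrt(2*p) = sqrt(2)*sqrt(p))
I = 35 (I = 4 + 31 = 35)
(-41*I)*M(5*(-1)) = (-41*35)*(sqrt(2)*sqrt(5*(-1))) = -1435*sqrt(2)*sqrt(-5) = -1435*sqrt(2)*I*sqrt(5) = -1435*I*sqrt(10)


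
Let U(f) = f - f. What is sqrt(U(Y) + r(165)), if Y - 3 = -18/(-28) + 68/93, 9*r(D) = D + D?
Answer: sqrt(330)/3 ≈ 6.0553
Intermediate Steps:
r(D) = 2*D/9 (r(D) = (D + D)/9 = (2*D)/9 = 2*D/9)
Y = 5695/1302 (Y = 3 + (-18/(-28) + 68/93) = 3 + (-18*(-1/28) + 68*(1/93)) = 3 + (9/14 + 68/93) = 3 + 1789/1302 = 5695/1302 ≈ 4.3740)
U(f) = 0
sqrt(U(Y) + r(165)) = sqrt(0 + (2/9)*165) = sqrt(0 + 110/3) = sqrt(110/3) = sqrt(330)/3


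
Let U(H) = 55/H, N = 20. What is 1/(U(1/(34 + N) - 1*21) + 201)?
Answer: 103/20433 ≈ 0.0050409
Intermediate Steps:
1/(U(1/(34 + N) - 1*21) + 201) = 1/(55/(1/(34 + 20) - 1*21) + 201) = 1/(55/(1/54 - 21) + 201) = 1/(55/(-1133/54) + 201) = 1/(55*(-54/1133) + 201) = 1/(-270/103 + 201) = 1/(20433/103) = 103/20433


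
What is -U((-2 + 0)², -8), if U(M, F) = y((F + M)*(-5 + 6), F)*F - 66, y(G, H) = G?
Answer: 34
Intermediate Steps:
U(M, F) = -66 + F*(F + M) (U(M, F) = ((F + M)*(-5 + 6))*F - 66 = ((F + M)*1)*F - 66 = (F + M)*F - 66 = F*(F + M) - 66 = -66 + F*(F + M))
-U((-2 + 0)², -8) = -(-66 - 8*(-8 + (-2 + 0)²)) = -(-66 - 8*(-8 + (-2)²)) = -(-66 - 8*(-8 + 4)) = -(-66 - 8*(-4)) = -(-66 + 32) = -1*(-34) = 34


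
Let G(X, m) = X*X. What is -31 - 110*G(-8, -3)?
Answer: -7071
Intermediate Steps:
G(X, m) = X²
-31 - 110*G(-8, -3) = -31 - 110*(-8)² = -31 - 110*64 = -31 - 7040 = -7071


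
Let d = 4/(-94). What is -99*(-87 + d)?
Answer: 405009/47 ≈ 8617.2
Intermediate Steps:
d = -2/47 (d = 4*(-1/94) = -2/47 ≈ -0.042553)
-99*(-87 + d) = -99*(-87 - 2/47) = -99*(-4091/47) = 405009/47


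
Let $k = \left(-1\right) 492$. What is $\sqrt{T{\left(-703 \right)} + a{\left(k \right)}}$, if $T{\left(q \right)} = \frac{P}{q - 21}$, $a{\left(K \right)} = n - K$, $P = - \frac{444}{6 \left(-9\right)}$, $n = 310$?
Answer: $\frac{\sqrt{945862198}}{1086} \approx 28.319$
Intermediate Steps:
$k = -492$
$P = \frac{74}{9}$ ($P = - \frac{444}{-54} = \left(-444\right) \left(- \frac{1}{54}\right) = \frac{74}{9} \approx 8.2222$)
$a{\left(K \right)} = 310 - K$
$T{\left(q \right)} = \frac{74}{9 \left(-21 + q\right)}$ ($T{\left(q \right)} = \frac{74}{9 \left(q - 21\right)} = \frac{74}{9 \left(-21 + q\right)}$)
$\sqrt{T{\left(-703 \right)} + a{\left(k \right)}} = \sqrt{\frac{74}{9 \left(-21 - 703\right)} + \left(310 - -492\right)} = \sqrt{\frac{74}{9 \left(-724\right)} + \left(310 + 492\right)} = \sqrt{\frac{74}{9} \left(- \frac{1}{724}\right) + 802} = \sqrt{- \frac{37}{3258} + 802} = \sqrt{\frac{2612879}{3258}} = \frac{\sqrt{945862198}}{1086}$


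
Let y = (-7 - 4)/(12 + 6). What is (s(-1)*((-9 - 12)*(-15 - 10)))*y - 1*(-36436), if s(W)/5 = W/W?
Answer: 208991/6 ≈ 34832.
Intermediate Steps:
s(W) = 5 (s(W) = 5*(W/W) = 5*1 = 5)
y = -11/18 ≈ -0.61111
(s(-1)*((-9 - 12)*(-15 - 10)))*y - 1*(-36436) = (5*((-9 - 12)*(-15 - 10)))*(-11/18) - 1*(-36436) = (5*(-21*(-25)))*(-11/18) + 36436 = (5*525)*(-11/18) + 36436 = 2625*(-11/18) + 36436 = -9625/6 + 36436 = 208991/6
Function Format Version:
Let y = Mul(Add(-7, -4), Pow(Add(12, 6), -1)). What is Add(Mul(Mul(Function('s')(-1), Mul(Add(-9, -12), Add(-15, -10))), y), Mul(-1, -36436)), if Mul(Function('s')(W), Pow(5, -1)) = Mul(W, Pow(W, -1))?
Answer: Rational(208991, 6) ≈ 34832.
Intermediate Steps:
Function('s')(W) = 5 (Function('s')(W) = Mul(5, Mul(W, Pow(W, -1))) = Mul(5, 1) = 5)
y = Rational(-11, 18) (y = Mul(-11, Pow(18, -1)) = Mul(-11, Rational(1, 18)) = Rational(-11, 18) ≈ -0.61111)
Add(Mul(Mul(Function('s')(-1), Mul(Add(-9, -12), Add(-15, -10))), y), Mul(-1, -36436)) = Add(Mul(Mul(5, Mul(Add(-9, -12), Add(-15, -10))), Rational(-11, 18)), Mul(-1, -36436)) = Add(Mul(Mul(5, Mul(-21, -25)), Rational(-11, 18)), 36436) = Add(Mul(Mul(5, 525), Rational(-11, 18)), 36436) = Add(Mul(2625, Rational(-11, 18)), 36436) = Add(Rational(-9625, 6), 36436) = Rational(208991, 6)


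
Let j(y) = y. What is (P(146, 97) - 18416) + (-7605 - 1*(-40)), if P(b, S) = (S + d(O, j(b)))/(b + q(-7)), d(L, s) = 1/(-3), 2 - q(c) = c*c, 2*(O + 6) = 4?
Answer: -7716067/297 ≈ -25980.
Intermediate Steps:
O = -4 (O = -6 + (½)*4 = -6 + 2 = -4)
q(c) = 2 - c² (q(c) = 2 - c*c = 2 - c²)
d(L, s) = -⅓
P(b, S) = (-⅓ + S)/(-47 + b) (P(b, S) = (S - ⅓)/(b + (2 - 1*(-7)²)) = (-⅓ + S)/(b + (2 - 1*49)) = (-⅓ + S)/(b + (2 - 49)) = (-⅓ + S)/(b - 47) = (-⅓ + S)/(-47 + b))
(P(146, 97) - 18416) + (-7605 - 1*(-40)) = ((-⅓ + 97)/(-47 + 146) - 18416) + (-7605 - 1*(-40)) = ((290/3)/99 - 18416) + (-7605 + 40) = ((1/99)*(290/3) - 18416) - 7565 = (290/297 - 18416) - 7565 = -5469262/297 - 7565 = -7716067/297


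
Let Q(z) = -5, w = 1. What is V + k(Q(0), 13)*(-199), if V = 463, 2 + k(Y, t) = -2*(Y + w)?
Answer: -731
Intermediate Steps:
k(Y, t) = -4 - 2*Y (k(Y, t) = -2 - 2*(Y + 1) = -2 - 2*(1 + Y) = -2 + (-2 - 2*Y) = -4 - 2*Y)
V + k(Q(0), 13)*(-199) = 463 + (-4 - 2*(-5))*(-199) = 463 + (-4 + 10)*(-199) = 463 + 6*(-199) = 463 - 1194 = -731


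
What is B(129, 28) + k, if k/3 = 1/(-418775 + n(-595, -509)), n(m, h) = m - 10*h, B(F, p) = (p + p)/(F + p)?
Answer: 23199209/65041960 ≈ 0.35668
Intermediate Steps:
B(F, p) = 2*p/(F + p) (B(F, p) = (2*p)/(F + p) = 2*p/(F + p))
k = -3/414280 (k = 3/(-418775 + (-595 - 10*(-509))) = 3/(-418775 + (-595 + 5090)) = 3/(-418775 + 4495) = 3/(-414280) = 3*(-1/414280) = -3/414280 ≈ -7.2415e-6)
B(129, 28) + k = 2*28/(129 + 28) - 3/414280 = 2*28/157 - 3/414280 = 2*28*(1/157) - 3/414280 = 56/157 - 3/414280 = 23199209/65041960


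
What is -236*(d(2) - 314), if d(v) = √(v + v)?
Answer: 73632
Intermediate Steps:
d(v) = √2*√v (d(v) = √(2*v) = √2*√v)
-236*(d(2) - 314) = -236*(√2*√2 - 314) = -236*(2 - 314) = -236*(-312) = 73632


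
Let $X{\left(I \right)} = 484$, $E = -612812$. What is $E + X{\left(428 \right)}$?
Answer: $-612328$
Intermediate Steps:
$E + X{\left(428 \right)} = -612812 + 484 = -612328$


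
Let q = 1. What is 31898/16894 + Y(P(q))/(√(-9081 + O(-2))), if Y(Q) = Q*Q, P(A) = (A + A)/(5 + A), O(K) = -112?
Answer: 15949/8447 - I*√9193/82737 ≈ 1.8881 - 0.0011589*I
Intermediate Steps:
P(A) = 2*A/(5 + A) (P(A) = (2*A)/(5 + A) = 2*A/(5 + A))
Y(Q) = Q²
31898/16894 + Y(P(q))/(√(-9081 + O(-2))) = 31898/16894 + (2*1/(5 + 1))²/(√(-9081 - 112)) = 31898*(1/16894) + (2*1/6)²/(√(-9193)) = 15949/8447 + (2*1*(⅙))²/((I*√9193)) = 15949/8447 + (⅓)²*(-I*√9193/9193) = 15949/8447 + (-I*√9193/9193)/9 = 15949/8447 - I*√9193/82737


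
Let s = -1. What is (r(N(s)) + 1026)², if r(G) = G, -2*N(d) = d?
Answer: 4214809/4 ≈ 1.0537e+6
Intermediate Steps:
N(d) = -d/2
(r(N(s)) + 1026)² = (-½*(-1) + 1026)² = (½ + 1026)² = (2053/2)² = 4214809/4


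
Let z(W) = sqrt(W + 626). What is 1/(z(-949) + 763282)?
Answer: 763282/582599411847 - I*sqrt(323)/582599411847 ≈ 1.3101e-6 - 3.0848e-11*I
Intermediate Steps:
z(W) = sqrt(626 + W)
1/(z(-949) + 763282) = 1/(sqrt(626 - 949) + 763282) = 1/(sqrt(-323) + 763282) = 1/(I*sqrt(323) + 763282) = 1/(763282 + I*sqrt(323))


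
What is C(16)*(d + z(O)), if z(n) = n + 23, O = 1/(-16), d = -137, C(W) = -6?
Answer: 5475/8 ≈ 684.38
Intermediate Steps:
O = -1/16 ≈ -0.062500
z(n) = 23 + n
C(16)*(d + z(O)) = -6*(-137 + (23 - 1/16)) = -6*(-137 + 367/16) = -6*(-1825/16) = 5475/8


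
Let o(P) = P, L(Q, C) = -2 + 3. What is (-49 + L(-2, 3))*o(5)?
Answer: -240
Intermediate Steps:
L(Q, C) = 1
(-49 + L(-2, 3))*o(5) = (-49 + 1)*5 = -48*5 = -240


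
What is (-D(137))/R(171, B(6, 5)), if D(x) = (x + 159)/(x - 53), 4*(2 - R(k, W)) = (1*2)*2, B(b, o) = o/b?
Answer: -74/21 ≈ -3.5238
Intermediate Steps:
R(k, W) = 1 (R(k, W) = 2 - 1*2*2/4 = 2 - 2/2 = 2 - ¼*4 = 2 - 1 = 1)
D(x) = (159 + x)/(-53 + x)
(-D(137))/R(171, B(6, 5)) = -(159 + 137)/(-53 + 137)/1 = -296/84*1 = -1*74/21*1 = -74/21*1 = -74/21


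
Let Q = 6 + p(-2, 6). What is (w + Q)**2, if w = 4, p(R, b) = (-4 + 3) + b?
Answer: 225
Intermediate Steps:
p(R, b) = -1 + b
Q = 11 (Q = 6 + (-1 + 6) = 6 + 5 = 11)
(w + Q)**2 = (4 + 11)**2 = 15**2 = 225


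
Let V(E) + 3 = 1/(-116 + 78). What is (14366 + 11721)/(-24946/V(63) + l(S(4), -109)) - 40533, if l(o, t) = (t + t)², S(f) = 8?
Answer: -259943559859/6413208 ≈ -40533.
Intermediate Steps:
V(E) = -115/38 (V(E) = -3 + 1/(-116 + 78) = -3 + 1/(-38) = -3 - 1/38 = -115/38)
l(o, t) = 4*t² (l(o, t) = (2*t)² = 4*t²)
(14366 + 11721)/(-24946/V(63) + l(S(4), -109)) - 40533 = (14366 + 11721)/(-24946/(-115/38) + 4*(-109)²) - 40533 = 26087/(-24946*(-38/115) + 4*11881) - 40533 = 26087/(947948/115 + 47524) - 40533 = 26087/(6413208/115) - 40533 = 26087*(115/6413208) - 40533 = 3000005/6413208 - 40533 = -259943559859/6413208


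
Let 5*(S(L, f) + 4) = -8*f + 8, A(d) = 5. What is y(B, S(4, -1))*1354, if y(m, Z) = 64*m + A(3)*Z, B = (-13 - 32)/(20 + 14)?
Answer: -2041832/17 ≈ -1.2011e+5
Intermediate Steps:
B = -45/34 ≈ -1.3235
S(L, f) = -12/5 - 8*f/5 (S(L, f) = -4 + (-8*f + 8)/5 = -4 + (8 - 8*f)/5 = -4 + (8/5 - 8*f/5) = -12/5 - 8*f/5)
y(m, Z) = 5*Z + 64*m (y(m, Z) = 64*m + 5*Z = 5*Z + 64*m)
y(B, S(4, -1))*1354 = (5*(-12/5 - 8/5*(-1)) + 64*(-45/34))*1354 = (5*(-12/5 + 8/5) - 1440/17)*1354 = (5*(-⅘) - 1440/17)*1354 = (-4 - 1440/17)*1354 = -1508/17*1354 = -2041832/17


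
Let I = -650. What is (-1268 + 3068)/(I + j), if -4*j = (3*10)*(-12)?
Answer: -45/14 ≈ -3.2143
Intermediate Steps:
j = 90 (j = -3*10*(-12)/4 = -15*(-12)/2 = -¼*(-360) = 90)
(-1268 + 3068)/(I + j) = (-1268 + 3068)/(-650 + 90) = 1800/(-560) = 1800*(-1/560) = -45/14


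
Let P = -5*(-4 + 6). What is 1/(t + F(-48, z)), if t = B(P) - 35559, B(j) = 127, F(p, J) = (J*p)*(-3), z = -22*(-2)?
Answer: -1/29096 ≈ -3.4369e-5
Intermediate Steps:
P = -10 (P = -5*2 = -10)
z = 44
F(p, J) = -3*J*p
t = -35432 (t = 127 - 35559 = -35432)
1/(t + F(-48, z)) = 1/(-35432 - 3*44*(-48)) = 1/(-35432 + 6336) = 1/(-29096) = -1/29096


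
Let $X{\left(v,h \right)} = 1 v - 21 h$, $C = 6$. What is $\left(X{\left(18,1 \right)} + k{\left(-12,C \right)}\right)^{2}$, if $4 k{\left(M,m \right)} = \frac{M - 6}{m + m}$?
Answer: $\frac{729}{64} \approx 11.391$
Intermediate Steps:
$X{\left(v,h \right)} = v - 21 h$
$k{\left(M,m \right)} = \frac{-6 + M}{8 m}$ ($k{\left(M,m \right)} = \frac{\left(M - 6\right) \frac{1}{m + m}}{4} = \frac{\left(-6 + M\right) \frac{1}{2 m}}{4} = \frac{\frac{1}{2} \frac{1}{m} \left(-6 + M\right)}{4} = \frac{-6 + M}{8 m}$)
$\left(X{\left(18,1 \right)} + k{\left(-12,C \right)}\right)^{2} = \left(\left(18 - 21\right) + \frac{-6 - 12}{8 \cdot 6}\right)^{2} = \left(\left(18 - 21\right) + \frac{1}{8} \cdot \frac{1}{6} \left(-18\right)\right)^{2} = \left(-3 - \frac{3}{8}\right)^{2} = \left(- \frac{27}{8}\right)^{2} = \frac{729}{64}$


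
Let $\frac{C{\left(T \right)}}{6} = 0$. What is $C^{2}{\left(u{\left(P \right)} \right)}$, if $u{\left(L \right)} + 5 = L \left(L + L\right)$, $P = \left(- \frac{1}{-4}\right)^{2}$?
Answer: $0$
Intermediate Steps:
$P = \frac{1}{16}$ ($P = \left(\left(-1\right) \left(- \frac{1}{4}\right)\right)^{2} = \left(\frac{1}{4}\right)^{2} = \frac{1}{16} \approx 0.0625$)
$u{\left(L \right)} = -5 + 2 L^{2}$ ($u{\left(L \right)} = -5 + L \left(L + L\right) = -5 + L 2 L = -5 + 2 L^{2}$)
$C{\left(T \right)} = 0$ ($C{\left(T \right)} = 6 \cdot 0 = 0$)
$C^{2}{\left(u{\left(P \right)} \right)} = 0^{2} = 0$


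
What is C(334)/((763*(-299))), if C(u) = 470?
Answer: -470/228137 ≈ -0.0020602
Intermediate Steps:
C(334)/((763*(-299))) = 470/((763*(-299))) = 470/(-228137) = 470*(-1/228137) = -470/228137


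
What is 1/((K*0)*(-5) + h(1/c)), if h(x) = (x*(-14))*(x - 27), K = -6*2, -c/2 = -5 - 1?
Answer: 72/2261 ≈ 0.031844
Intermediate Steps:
c = 12 (c = -2*(-5 - 1) = -2*(-6) = 12)
K = -12
h(x) = -14*x*(-27 + x) (h(x) = (-14*x)*(-27 + x) = -14*x*(-27 + x))
1/((K*0)*(-5) + h(1/c)) = 1/(-12*0*(-5) + 14*(27 - 1/12)/12) = 1/(0*(-5) + 14*(1/12)*(27 - 1*1/12)) = 1/(0 + 14*(1/12)*(27 - 1/12)) = 1/(0 + 14*(1/12)*(323/12)) = 1/(0 + 2261/72) = 1/(2261/72) = 72/2261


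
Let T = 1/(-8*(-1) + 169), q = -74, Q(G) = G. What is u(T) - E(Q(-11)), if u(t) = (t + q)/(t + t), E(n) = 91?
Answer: -13279/2 ≈ -6639.5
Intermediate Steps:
T = 1/177 (T = 1/(8 + 169) = 1/177 ≈ 0.0056497)
u(t) = (-74 + t)/(2*t) (u(t) = (t - 74)/(t + t) = (-74 + t)/((2*t)) = (-74 + t)*(1/(2*t)) = (-74 + t)/(2*t))
u(T) - E(Q(-11)) = (-74 + 1/177)/(2*(1/177)) - 1*91 = (½)*177*(-13097/177) - 91 = -13097/2 - 91 = -13279/2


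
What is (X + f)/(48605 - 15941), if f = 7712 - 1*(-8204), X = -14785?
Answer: 377/10888 ≈ 0.034625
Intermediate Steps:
f = 15916 (f = 7712 + 8204 = 15916)
(X + f)/(48605 - 15941) = (-14785 + 15916)/(48605 - 15941) = 1131/32664 = 1131*(1/32664) = 377/10888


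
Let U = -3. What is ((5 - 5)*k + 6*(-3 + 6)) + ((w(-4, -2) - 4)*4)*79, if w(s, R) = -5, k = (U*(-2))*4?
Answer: -2826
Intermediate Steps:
k = 24 (k = -3*(-2)*4 = 6*4 = 24)
((5 - 5)*k + 6*(-3 + 6)) + ((w(-4, -2) - 4)*4)*79 = ((5 - 5)*24 + 6*(-3 + 6)) + ((-5 - 4)*4)*79 = (0*24 + 6*3) - 9*4*79 = (0 + 18) - 36*79 = 18 - 2844 = -2826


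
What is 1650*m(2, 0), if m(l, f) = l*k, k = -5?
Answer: -16500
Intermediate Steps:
m(l, f) = -5*l (m(l, f) = l*(-5) = -5*l)
1650*m(2, 0) = 1650*(-5*2) = 1650*(-10) = -16500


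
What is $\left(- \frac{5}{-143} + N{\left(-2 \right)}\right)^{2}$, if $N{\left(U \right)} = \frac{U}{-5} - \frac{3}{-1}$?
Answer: $\frac{6031936}{511225} \approx 11.799$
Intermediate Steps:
$N{\left(U \right)} = 3 - \frac{U}{5}$ ($N{\left(U \right)} = U \left(- \frac{1}{5}\right) - -3 = - \frac{U}{5} + 3 = 3 - \frac{U}{5}$)
$\left(- \frac{5}{-143} + N{\left(-2 \right)}\right)^{2} = \left(- \frac{5}{-143} + \left(3 - - \frac{2}{5}\right)\right)^{2} = \left(\left(-5\right) \left(- \frac{1}{143}\right) + \left(3 + \frac{2}{5}\right)\right)^{2} = \left(\frac{5}{143} + \frac{17}{5}\right)^{2} = \left(\frac{2456}{715}\right)^{2} = \frac{6031936}{511225}$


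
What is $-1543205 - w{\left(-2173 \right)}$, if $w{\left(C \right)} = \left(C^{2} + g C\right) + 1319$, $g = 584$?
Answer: $-4997421$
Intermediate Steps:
$w{\left(C \right)} = 1319 + C^{2} + 584 C$ ($w{\left(C \right)} = \left(C^{2} + 584 C\right) + 1319 = 1319 + C^{2} + 584 C$)
$-1543205 - w{\left(-2173 \right)} = -1543205 - \left(1319 + \left(-2173\right)^{2} + 584 \left(-2173\right)\right) = -1543205 - \left(1319 + 4721929 - 1269032\right) = -1543205 - 3454216 = -4997421$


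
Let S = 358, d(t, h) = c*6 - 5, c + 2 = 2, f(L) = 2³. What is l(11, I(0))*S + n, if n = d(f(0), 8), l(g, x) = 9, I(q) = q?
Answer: 3217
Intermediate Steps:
f(L) = 8
c = 0 (c = -2 + 2 = 0)
d(t, h) = -5 (d(t, h) = 0*6 - 5 = 0 - 5 = -5)
n = -5
l(11, I(0))*S + n = 9*358 - 5 = 3222 - 5 = 3217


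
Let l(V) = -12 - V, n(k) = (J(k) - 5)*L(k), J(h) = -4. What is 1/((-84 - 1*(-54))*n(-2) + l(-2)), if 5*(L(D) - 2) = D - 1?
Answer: 1/368 ≈ 0.0027174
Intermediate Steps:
L(D) = 9/5 + D/5 (L(D) = 2 + (D - 1)/5 = 2 + (-1 + D)/5 = 2 + (-⅕ + D/5) = 9/5 + D/5)
n(k) = -81/5 - 9*k/5 (n(k) = (-4 - 5)*(9/5 + k/5) = -9*(9/5 + k/5) = -81/5 - 9*k/5)
1/((-84 - 1*(-54))*n(-2) + l(-2)) = 1/((-84 - 1*(-54))*(-81/5 - 9/5*(-2)) + (-12 - 1*(-2))) = 1/((-84 + 54)*(-81/5 + 18/5) + (-12 + 2)) = 1/(-30*(-63/5) - 10) = 1/(378 - 10) = 1/368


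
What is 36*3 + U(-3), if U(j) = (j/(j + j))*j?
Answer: 213/2 ≈ 106.50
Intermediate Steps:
U(j) = j/2 (U(j) = (j/((2*j)))*j = ((1/(2*j))*j)*j = j/2)
36*3 + U(-3) = 36*3 + (½)*(-3) = 108 - 3/2 = 213/2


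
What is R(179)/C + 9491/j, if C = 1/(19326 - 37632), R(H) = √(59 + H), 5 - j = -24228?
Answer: 9491/24233 - 18306*√238 ≈ -2.8241e+5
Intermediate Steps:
j = 24233 (j = 5 - 1*(-24228) = 5 + 24228 = 24233)
C = -1/18306 (C = 1/(-18306) = -1/18306 ≈ -5.4627e-5)
R(179)/C + 9491/j = √(59 + 179)/(-1/18306) + 9491/24233 = √238*(-18306) + 9491*(1/24233) = -18306*√238 + 9491/24233 = 9491/24233 - 18306*√238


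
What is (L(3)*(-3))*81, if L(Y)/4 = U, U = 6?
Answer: -5832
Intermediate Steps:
L(Y) = 24 (L(Y) = 4*6 = 24)
(L(3)*(-3))*81 = (24*(-3))*81 = -72*81 = -5832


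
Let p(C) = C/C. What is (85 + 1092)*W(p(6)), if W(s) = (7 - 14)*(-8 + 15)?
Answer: -57673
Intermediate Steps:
p(C) = 1
W(s) = -49 (W(s) = -7*7 = -49)
(85 + 1092)*W(p(6)) = (85 + 1092)*(-49) = 1177*(-49) = -57673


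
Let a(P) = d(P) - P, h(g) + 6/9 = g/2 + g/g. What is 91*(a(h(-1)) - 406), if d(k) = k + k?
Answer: -221767/6 ≈ -36961.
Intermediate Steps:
d(k) = 2*k
h(g) = ⅓ + g/2 (h(g) = -⅔ + (g/2 + g/g) = -⅔ + (g*(½) + 1) = -⅔ + (g/2 + 1) = -⅔ + (1 + g/2) = ⅓ + g/2)
a(P) = P (a(P) = 2*P - P = P)
91*(a(h(-1)) - 406) = 91*((⅓ + (½)*(-1)) - 406) = 91*((⅓ - ½) - 406) = 91*(-⅙ - 406) = 91*(-2437/6) = -221767/6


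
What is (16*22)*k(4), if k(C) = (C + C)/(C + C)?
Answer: 352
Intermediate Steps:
k(C) = 1 (k(C) = (2*C)/((2*C)) = (2*C)*(1/(2*C)) = 1)
(16*22)*k(4) = (16*22)*1 = 352*1 = 352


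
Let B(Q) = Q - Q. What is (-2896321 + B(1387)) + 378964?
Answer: -2517357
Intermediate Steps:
B(Q) = 0
(-2896321 + B(1387)) + 378964 = (-2896321 + 0) + 378964 = -2896321 + 378964 = -2517357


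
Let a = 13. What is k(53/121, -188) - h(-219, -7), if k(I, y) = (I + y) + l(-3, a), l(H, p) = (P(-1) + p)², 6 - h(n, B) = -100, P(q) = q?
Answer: -18097/121 ≈ -149.56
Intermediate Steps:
h(n, B) = 106 (h(n, B) = 6 - 1*(-100) = 6 + 100 = 106)
l(H, p) = (-1 + p)²
k(I, y) = 144 + I + y (k(I, y) = (I + y) + (-1 + 13)² = (I + y) + 12² = (I + y) + 144 = 144 + I + y)
k(53/121, -188) - h(-219, -7) = (144 + 53/121 - 188) - 1*106 = (144 + 53*(1/121) - 188) - 106 = (144 + 53/121 - 188) - 106 = -5271/121 - 106 = -18097/121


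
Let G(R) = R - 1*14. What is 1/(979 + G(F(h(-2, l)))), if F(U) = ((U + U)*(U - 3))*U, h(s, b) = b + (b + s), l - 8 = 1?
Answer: 1/7621 ≈ 0.00013122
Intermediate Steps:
l = 9 (l = 8 + 1 = 9)
h(s, b) = s + 2*b
F(U) = 2*U²*(-3 + U) (F(U) = ((2*U)*(-3 + U))*U = (2*U*(-3 + U))*U = 2*U²*(-3 + U))
G(R) = -14 + R (G(R) = R - 14 = -14 + R)
1/(979 + G(F(h(-2, l)))) = 1/(979 + (-14 + 2*(-2 + 2*9)²*(-3 + (-2 + 2*9)))) = 1/(979 + (-14 + 2*(-2 + 18)²*(-3 + (-2 + 18)))) = 1/(979 + (-14 + 2*16²*(-3 + 16))) = 1/(979 + (-14 + 2*256*13)) = 1/(979 + (-14 + 6656)) = 1/(979 + 6642) = 1/7621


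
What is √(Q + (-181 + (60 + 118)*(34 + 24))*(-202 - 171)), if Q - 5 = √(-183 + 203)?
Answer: √(-3783334 + 2*√5) ≈ 1945.1*I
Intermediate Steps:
Q = 5 + 2*√5 (Q = 5 + √(-183 + 203) = 5 + √20 = 5 + 2*√5 ≈ 9.4721)
√(Q + (-181 + (60 + 118)*(34 + 24))*(-202 - 171)) = √((5 + 2*√5) + (-181 + (60 + 118)*(34 + 24))*(-202 - 171)) = √((5 + 2*√5) + (-181 + 178*58)*(-373)) = √((5 + 2*√5) + (-181 + 10324)*(-373)) = √((5 + 2*√5) + 10143*(-373)) = √((5 + 2*√5) - 3783339) = √(-3783334 + 2*√5)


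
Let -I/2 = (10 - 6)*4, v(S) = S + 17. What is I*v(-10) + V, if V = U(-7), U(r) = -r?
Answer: -217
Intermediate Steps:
v(S) = 17 + S
V = 7 (V = -1*(-7) = 7)
I = -32 (I = -2*(10 - 6)*4 = -8*4 = -2*16 = -32)
I*v(-10) + V = -32*(17 - 10) + 7 = -32*7 + 7 = -224 + 7 = -217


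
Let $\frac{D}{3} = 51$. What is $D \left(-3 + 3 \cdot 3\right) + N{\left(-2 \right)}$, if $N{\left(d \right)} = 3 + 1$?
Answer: $922$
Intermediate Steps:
$D = 153$ ($D = 3 \cdot 51 = 153$)
$N{\left(d \right)} = 4$
$D \left(-3 + 3 \cdot 3\right) + N{\left(-2 \right)} = 153 \left(-3 + 3 \cdot 3\right) + 4 = 153 \left(-3 + 9\right) + 4 = 153 \cdot 6 + 4 = 918 + 4 = 922$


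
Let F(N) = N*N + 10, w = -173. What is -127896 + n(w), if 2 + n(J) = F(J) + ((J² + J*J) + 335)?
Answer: -37766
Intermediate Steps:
F(N) = 10 + N² (F(N) = N² + 10 = 10 + N²)
n(J) = 343 + 3*J² (n(J) = -2 + ((10 + J²) + ((J² + J*J) + 335)) = -2 + ((10 + J²) + ((J² + J²) + 335)) = -2 + ((10 + J²) + (2*J² + 335)) = -2 + ((10 + J²) + (335 + 2*J²)) = -2 + (345 + 3*J²) = 343 + 3*J²)
-127896 + n(w) = -127896 + (343 + 3*(-173)²) = -127896 + (343 + 3*29929) = -127896 + (343 + 89787) = -127896 + 90130 = -37766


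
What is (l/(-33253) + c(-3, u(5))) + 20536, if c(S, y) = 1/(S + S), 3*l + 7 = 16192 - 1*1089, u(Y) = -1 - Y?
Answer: 4097238203/199518 ≈ 20536.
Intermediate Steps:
l = 5032 (l = -7/3 + (16192 - 1*1089)/3 = -7/3 + (16192 - 1089)/3 = -7/3 + (⅓)*15103 = -7/3 + 15103/3 = 5032)
c(S, y) = 1/(2*S)
(l/(-33253) + c(-3, u(5))) + 20536 = (5032/(-33253) + (½)/(-3)) + 20536 = (5032*(-1/33253) + (½)*(-⅓)) + 20536 = (-5032/33253 - ⅙) + 20536 = -63445/199518 + 20536 = 4097238203/199518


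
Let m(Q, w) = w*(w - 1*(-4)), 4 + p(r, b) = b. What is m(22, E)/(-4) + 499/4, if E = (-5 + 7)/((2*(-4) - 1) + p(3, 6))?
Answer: 24503/196 ≈ 125.02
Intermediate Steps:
p(r, b) = -4 + b
E = -2/7 (E = (-5 + 7)/((2*(-4) - 1) + (-4 + 6)) = 2/((-8 - 1) + 2) = 2/(-9 + 2) = 2/(-7) = 2*(-⅐) = -2/7 ≈ -0.28571)
m(Q, w) = w*(4 + w) (m(Q, w) = w*(w + 4) = w*(4 + w))
m(22, E)/(-4) + 499/4 = -2*(4 - 2/7)/7/(-4) + 499/4 = -2/7*26/7*(-¼) + 499*(¼) = -52/49*(-¼) + 499/4 = 13/49 + 499/4 = 24503/196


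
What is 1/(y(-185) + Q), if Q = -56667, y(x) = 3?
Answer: -1/56664 ≈ -1.7648e-5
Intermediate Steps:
1/(y(-185) + Q) = 1/(3 - 56667) = 1/(-56664) = -1/56664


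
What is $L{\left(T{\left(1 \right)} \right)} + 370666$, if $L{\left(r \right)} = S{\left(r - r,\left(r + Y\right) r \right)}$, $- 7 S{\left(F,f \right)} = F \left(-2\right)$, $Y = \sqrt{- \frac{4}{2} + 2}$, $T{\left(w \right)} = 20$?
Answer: $370666$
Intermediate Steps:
$Y = 0$ ($Y = \sqrt{\left(-4\right) \frac{1}{2} + 2} = \sqrt{-2 + 2} = \sqrt{0} = 0$)
$S{\left(F,f \right)} = \frac{2 F}{7}$ ($S{\left(F,f \right)} = - \frac{F \left(-2\right)}{7} = - \frac{\left(-2\right) F}{7} = \frac{2 F}{7}$)
$L{\left(r \right)} = 0$ ($L{\left(r \right)} = \frac{2 \left(r - r\right)}{7} = \frac{2}{7} \cdot 0 = 0$)
$L{\left(T{\left(1 \right)} \right)} + 370666 = 0 + 370666 = 370666$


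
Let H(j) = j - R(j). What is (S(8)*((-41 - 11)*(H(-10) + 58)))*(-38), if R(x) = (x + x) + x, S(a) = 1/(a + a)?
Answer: 9633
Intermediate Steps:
S(a) = 1/(2*a)
R(x) = 3*x (R(x) = 2*x + x = 3*x)
H(j) = -2*j (H(j) = j - 3*j = -2*j)
(S(8)*((-41 - 11)*(H(-10) + 58)))*(-38) = (((1/2)/8)*((-41 - 11)*(-2*(-10) + 58)))*(-38) = (((1/2)*(1/8))*(-52*(20 + 58)))*(-38) = ((-52*78)/16)*(-38) = ((1/16)*(-4056))*(-38) = -507/2*(-38) = 9633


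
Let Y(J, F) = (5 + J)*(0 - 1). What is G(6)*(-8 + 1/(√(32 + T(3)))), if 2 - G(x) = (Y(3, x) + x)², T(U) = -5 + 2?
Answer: 16 - 2*√29/29 ≈ 15.629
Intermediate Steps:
T(U) = -3
Y(J, F) = -5 - J (Y(J, F) = (5 + J)*(-1) = -5 - J)
G(x) = 2 - (-8 + x)² (G(x) = 2 - ((-5 - 1*3) + x)² = 2 - ((-5 - 3) + x)² = 2 - (-8 + x)²)
G(6)*(-8 + 1/(√(32 + T(3)))) = (2 - (-8 + 6)²)*(-8 + 1/(√(32 - 3))) = (2 - 1*(-2)²)*(-8 + 1/(√29)) = (2 - 1*4)*(-8 + √29/29) = (2 - 4)*(-8 + √29/29) = -2*(-8 + √29/29) = 16 - 2*√29/29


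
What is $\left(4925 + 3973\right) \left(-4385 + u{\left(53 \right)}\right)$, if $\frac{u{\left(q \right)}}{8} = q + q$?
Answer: $-31472226$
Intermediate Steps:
$u{\left(q \right)} = 16 q$ ($u{\left(q \right)} = 8 \left(q + q\right) = 8 \cdot 2 q = 16 q$)
$\left(4925 + 3973\right) \left(-4385 + u{\left(53 \right)}\right) = \left(4925 + 3973\right) \left(-4385 + 16 \cdot 53\right) = 8898 \left(-4385 + 848\right) = 8898 \left(-3537\right) = -31472226$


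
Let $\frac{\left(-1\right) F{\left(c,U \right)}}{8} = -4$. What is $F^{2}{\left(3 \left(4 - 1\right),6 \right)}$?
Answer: $1024$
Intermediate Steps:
$F{\left(c,U \right)} = 32$ ($F{\left(c,U \right)} = \left(-8\right) \left(-4\right) = 32$)
$F^{2}{\left(3 \left(4 - 1\right),6 \right)} = 32^{2} = 1024$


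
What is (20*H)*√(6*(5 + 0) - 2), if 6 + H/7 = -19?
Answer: -7000*√7 ≈ -18520.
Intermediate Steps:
H = -175 (H = -42 + 7*(-19) = -42 - 133 = -175)
(20*H)*√(6*(5 + 0) - 2) = (20*(-175))*√(6*(5 + 0) - 2) = -3500*√(6*5 - 2) = -3500*√(30 - 2) = -7000*√7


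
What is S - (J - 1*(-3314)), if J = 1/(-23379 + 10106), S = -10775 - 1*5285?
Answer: -257151101/13273 ≈ -19374.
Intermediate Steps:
S = -16060 (S = -10775 - 5285 = -16060)
J = -1/13273 (J = 1/(-13273) = -1/13273 ≈ -7.5341e-5)
S - (J - 1*(-3314)) = -16060 - (-1/13273 - 1*(-3314)) = -16060 - (-1/13273 + 3314) = -16060 - 1*43986721/13273 = -16060 - 43986721/13273 = -257151101/13273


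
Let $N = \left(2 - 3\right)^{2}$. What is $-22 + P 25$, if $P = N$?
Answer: $3$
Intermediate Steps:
$N = 1$ ($N = \left(-1\right)^{2} = 1$)
$P = 1$
$-22 + P 25 = -22 + 1 \cdot 25 = -22 + 25 = 3$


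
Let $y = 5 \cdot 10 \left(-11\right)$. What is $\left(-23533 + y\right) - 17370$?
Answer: $-41453$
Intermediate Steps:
$y = -550$ ($y = 50 \left(-11\right) = -550$)
$\left(-23533 + y\right) - 17370 = \left(-23533 - 550\right) - 17370 = -24083 - 17370 = -41453$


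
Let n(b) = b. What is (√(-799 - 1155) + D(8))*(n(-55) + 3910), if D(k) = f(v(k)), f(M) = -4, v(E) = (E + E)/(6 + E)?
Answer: -15420 + 3855*I*√1954 ≈ -15420.0 + 1.7041e+5*I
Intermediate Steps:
v(E) = 2*E/(6 + E) (v(E) = (2*E)/(6 + E) = 2*E/(6 + E))
D(k) = -4
(√(-799 - 1155) + D(8))*(n(-55) + 3910) = (√(-799 - 1155) - 4)*(-55 + 3910) = (√(-1954) - 4)*3855 = (I*√1954 - 4)*3855 = (-4 + I*√1954)*3855 = -15420 + 3855*I*√1954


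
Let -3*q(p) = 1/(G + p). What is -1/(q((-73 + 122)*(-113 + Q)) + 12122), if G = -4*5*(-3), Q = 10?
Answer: -14961/181357243 ≈ -8.2495e-5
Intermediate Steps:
G = 60 (G = -20*(-3) = 60)
q(p) = -1/(3*(60 + p))
-1/(q((-73 + 122)*(-113 + Q)) + 12122) = -1/(-1/(180 + 3*((-73 + 122)*(-113 + 10))) + 12122) = -1/(-1/(180 + 3*(49*(-103))) + 12122) = -1/(-1/(180 + 3*(-5047)) + 12122) = -1/(-1/(180 - 15141) + 12122) = -1/(-1/(-14961) + 12122) = -1/(-1*(-1/14961) + 12122) = -1/(1/14961 + 12122) = -1/181357243/14961 = -1*14961/181357243 = -14961/181357243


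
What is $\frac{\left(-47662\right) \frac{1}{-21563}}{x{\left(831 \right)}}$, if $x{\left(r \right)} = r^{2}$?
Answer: $\frac{47662}{14890566843} \approx 3.2008 \cdot 10^{-6}$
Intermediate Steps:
$\frac{\left(-47662\right) \frac{1}{-21563}}{x{\left(831 \right)}} = \frac{\left(-47662\right) \frac{1}{-21563}}{831^{2}} = \frac{\left(-47662\right) \left(- \frac{1}{21563}\right)}{690561} = \frac{47662}{21563} \cdot \frac{1}{690561} = \frac{47662}{14890566843}$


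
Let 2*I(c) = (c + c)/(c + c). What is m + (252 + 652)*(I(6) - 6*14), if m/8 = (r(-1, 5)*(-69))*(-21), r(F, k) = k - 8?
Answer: -110260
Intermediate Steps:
r(F, k) = -8 + k
I(c) = ½ (I(c) = ((c + c)/(c + c))/2 = ((2*c)/((2*c)))/2 = ((2*c)*(1/(2*c)))/2 = (½)*1 = ½)
m = -34776 (m = 8*(((-8 + 5)*(-69))*(-21)) = 8*(-3*(-69)*(-21)) = 8*(207*(-21)) = 8*(-4347) = -34776)
m + (252 + 652)*(I(6) - 6*14) = -34776 + (252 + 652)*(½ - 6*14) = -34776 + 904*(½ - 84) = -34776 + 904*(-167/2) = -34776 - 75484 = -110260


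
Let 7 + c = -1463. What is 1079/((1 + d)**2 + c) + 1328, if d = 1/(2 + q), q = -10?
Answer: 124804112/94031 ≈ 1327.3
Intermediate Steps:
c = -1470 (c = -7 - 1463 = -1470)
d = -1/8 (d = 1/(2 - 10) = 1/(-8) = -1/8 ≈ -0.12500)
1079/((1 + d)**2 + c) + 1328 = 1079/((1 - 1/8)**2 - 1470) + 1328 = 1079/((7/8)**2 - 1470) + 1328 = 1079/(49/64 - 1470) + 1328 = 1079/(-94031/64) + 1328 = -64/94031*1079 + 1328 = -69056/94031 + 1328 = 124804112/94031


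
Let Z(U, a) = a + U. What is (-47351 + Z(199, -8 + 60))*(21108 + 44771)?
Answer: -3102900900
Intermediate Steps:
Z(U, a) = U + a
(-47351 + Z(199, -8 + 60))*(21108 + 44771) = (-47351 + (199 + (-8 + 60)))*(21108 + 44771) = (-47351 + (199 + 52))*65879 = (-47351 + 251)*65879 = -47100*65879 = -3102900900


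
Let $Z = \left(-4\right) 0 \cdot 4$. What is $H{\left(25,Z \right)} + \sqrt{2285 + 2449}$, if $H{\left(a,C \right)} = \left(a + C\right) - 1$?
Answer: $24 + 3 \sqrt{526} \approx 92.804$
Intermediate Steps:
$Z = 0$ ($Z = 0 \cdot 4 = 0$)
$H{\left(a,C \right)} = -1 + C + a$ ($H{\left(a,C \right)} = \left(C + a\right) - 1 = -1 + C + a$)
$H{\left(25,Z \right)} + \sqrt{2285 + 2449} = \left(-1 + 0 + 25\right) + \sqrt{2285 + 2449} = 24 + \sqrt{4734} = 24 + 3 \sqrt{526}$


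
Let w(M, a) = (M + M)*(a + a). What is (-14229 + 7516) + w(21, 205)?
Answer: 10507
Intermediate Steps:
w(M, a) = 4*M*a (w(M, a) = (2*M)*(2*a) = 4*M*a)
(-14229 + 7516) + w(21, 205) = (-14229 + 7516) + 4*21*205 = -6713 + 17220 = 10507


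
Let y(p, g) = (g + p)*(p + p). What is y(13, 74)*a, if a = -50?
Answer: -113100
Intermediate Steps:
y(p, g) = 2*p*(g + p) (y(p, g) = (g + p)*(2*p) = 2*p*(g + p))
y(13, 74)*a = (2*13*(74 + 13))*(-50) = (2*13*87)*(-50) = 2262*(-50) = -113100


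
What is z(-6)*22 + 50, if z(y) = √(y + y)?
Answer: 50 + 44*I*√3 ≈ 50.0 + 76.21*I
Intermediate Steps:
z(y) = √2*√y (z(y) = √(2*y) = √2*√y)
z(-6)*22 + 50 = (√2*√(-6))*22 + 50 = (√2*(I*√6))*22 + 50 = (2*I*√3)*22 + 50 = 44*I*√3 + 50 = 50 + 44*I*√3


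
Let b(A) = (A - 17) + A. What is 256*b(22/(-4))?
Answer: -7168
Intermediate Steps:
b(A) = -17 + 2*A (b(A) = (-17 + A) + A = -17 + 2*A)
256*b(22/(-4)) = 256*(-17 + 2*(22/(-4))) = 256*(-17 + 2*(22*(-¼))) = 256*(-17 + 2*(-11/2)) = 256*(-17 - 11) = 256*(-28) = -7168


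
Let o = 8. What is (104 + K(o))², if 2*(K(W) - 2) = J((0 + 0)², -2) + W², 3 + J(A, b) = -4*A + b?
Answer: 73441/4 ≈ 18360.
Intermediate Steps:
J(A, b) = -3 + b - 4*A (J(A, b) = -3 + (-4*A + b) = -3 + (b - 4*A) = -3 + b - 4*A)
K(W) = -½ + W²/2 (K(W) = 2 + ((-3 - 2 - 4*(0 + 0)²) + W²)/2 = 2 + ((-3 - 2 - 4*0²) + W²)/2 = 2 + ((-3 - 2 - 4*0) + W²)/2 = 2 + ((-3 - 2 + 0) + W²)/2 = 2 + (-5 + W²)/2 = 2 + (-5/2 + W²/2) = -½ + W²/2)
(104 + K(o))² = (104 + (-½ + (½)*8²))² = (104 + (-½ + (½)*64))² = (104 + (-½ + 32))² = (104 + 63/2)² = (271/2)² = 73441/4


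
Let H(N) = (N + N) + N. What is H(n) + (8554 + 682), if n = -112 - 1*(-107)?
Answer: 9221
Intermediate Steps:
n = -5 (n = -112 + 107 = -5)
H(N) = 3*N (H(N) = 2*N + N = 3*N)
H(n) + (8554 + 682) = 3*(-5) + (8554 + 682) = -15 + 9236 = 9221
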